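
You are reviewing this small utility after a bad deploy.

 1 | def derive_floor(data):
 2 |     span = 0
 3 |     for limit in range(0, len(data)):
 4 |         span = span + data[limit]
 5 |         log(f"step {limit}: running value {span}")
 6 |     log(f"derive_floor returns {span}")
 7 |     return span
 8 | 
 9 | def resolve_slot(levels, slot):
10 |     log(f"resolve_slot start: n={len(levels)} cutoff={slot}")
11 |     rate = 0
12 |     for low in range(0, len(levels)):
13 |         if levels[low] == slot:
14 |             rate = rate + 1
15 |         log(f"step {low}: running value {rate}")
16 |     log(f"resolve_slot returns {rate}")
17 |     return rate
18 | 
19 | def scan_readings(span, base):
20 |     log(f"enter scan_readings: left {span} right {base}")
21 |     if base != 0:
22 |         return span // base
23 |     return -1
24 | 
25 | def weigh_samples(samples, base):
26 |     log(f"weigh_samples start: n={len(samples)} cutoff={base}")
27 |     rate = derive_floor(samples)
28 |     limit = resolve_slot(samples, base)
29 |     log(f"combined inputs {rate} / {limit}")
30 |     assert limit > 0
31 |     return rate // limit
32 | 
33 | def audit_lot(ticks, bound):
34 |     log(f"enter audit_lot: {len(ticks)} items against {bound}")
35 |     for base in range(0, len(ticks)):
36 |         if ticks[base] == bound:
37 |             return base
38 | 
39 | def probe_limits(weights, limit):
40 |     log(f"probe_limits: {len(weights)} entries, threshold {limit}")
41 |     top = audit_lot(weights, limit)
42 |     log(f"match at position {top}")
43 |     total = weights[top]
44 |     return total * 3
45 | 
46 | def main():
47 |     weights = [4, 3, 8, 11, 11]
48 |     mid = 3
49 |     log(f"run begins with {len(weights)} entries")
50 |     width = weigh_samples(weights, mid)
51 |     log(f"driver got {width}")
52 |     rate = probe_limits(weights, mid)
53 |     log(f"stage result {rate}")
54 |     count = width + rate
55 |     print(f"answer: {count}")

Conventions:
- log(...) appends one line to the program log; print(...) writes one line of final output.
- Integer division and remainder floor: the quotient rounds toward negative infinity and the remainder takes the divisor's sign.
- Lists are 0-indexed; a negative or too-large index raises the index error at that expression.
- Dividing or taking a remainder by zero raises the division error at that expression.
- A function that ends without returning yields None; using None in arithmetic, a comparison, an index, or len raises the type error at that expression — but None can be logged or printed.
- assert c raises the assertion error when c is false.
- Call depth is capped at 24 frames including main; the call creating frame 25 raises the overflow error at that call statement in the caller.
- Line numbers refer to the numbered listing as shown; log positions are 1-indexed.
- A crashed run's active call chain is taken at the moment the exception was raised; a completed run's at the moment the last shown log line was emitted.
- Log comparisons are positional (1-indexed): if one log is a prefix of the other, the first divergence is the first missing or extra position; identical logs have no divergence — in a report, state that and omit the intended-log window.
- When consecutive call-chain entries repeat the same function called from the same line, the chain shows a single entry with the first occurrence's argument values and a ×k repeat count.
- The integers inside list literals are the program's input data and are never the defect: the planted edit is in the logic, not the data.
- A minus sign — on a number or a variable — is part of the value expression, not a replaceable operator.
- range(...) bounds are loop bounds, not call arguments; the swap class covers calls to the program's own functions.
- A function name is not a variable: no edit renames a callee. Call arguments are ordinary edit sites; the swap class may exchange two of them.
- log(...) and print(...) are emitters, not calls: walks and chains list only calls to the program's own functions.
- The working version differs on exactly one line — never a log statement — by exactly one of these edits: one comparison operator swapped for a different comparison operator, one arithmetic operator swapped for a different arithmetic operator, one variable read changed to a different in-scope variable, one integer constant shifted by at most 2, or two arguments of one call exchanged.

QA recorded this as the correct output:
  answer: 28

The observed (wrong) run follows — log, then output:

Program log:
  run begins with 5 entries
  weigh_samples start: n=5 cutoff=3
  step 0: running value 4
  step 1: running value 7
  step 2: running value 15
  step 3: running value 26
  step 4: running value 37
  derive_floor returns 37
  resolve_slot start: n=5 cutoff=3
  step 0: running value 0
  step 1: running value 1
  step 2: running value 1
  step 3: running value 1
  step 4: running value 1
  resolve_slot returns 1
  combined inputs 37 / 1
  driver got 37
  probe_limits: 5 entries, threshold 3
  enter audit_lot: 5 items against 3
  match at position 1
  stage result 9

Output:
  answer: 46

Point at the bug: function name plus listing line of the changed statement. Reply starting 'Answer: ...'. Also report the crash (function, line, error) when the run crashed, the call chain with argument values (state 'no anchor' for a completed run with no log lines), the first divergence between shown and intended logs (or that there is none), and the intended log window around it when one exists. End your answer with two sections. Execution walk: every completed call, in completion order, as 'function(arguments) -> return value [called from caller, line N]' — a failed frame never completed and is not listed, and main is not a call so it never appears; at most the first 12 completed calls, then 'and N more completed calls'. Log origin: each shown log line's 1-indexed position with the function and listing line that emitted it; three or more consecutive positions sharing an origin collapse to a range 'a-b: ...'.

Answer: the defect is in main at line 54.
Core observation: Every logged value matches the working version; the printed result is what differs.
Call chain: main.
First divergence: there is none — every log position agrees.
Execution walk:
  derive_floor([4, 3, 8, 11, 11]) -> 37  [called from weigh_samples, line 27]
  resolve_slot([4, 3, 8, 11, 11], 3) -> 1  [called from weigh_samples, line 28]
  weigh_samples([4, 3, 8, 11, 11], 3) -> 37  [called from main, line 50]
  audit_lot([4, 3, 8, 11, 11], 3) -> 1  [called from probe_limits, line 41]
  probe_limits([4, 3, 8, 11, 11], 3) -> 9  [called from main, line 52]
Log line origins:
  1: emitted by main (line 49)
  2: emitted by weigh_samples (line 26)
  3-7: emitted by derive_floor (line 5)
  8: emitted by derive_floor (line 6)
  9: emitted by resolve_slot (line 10)
  10-14: emitted by resolve_slot (line 15)
  15: emitted by resolve_slot (line 16)
  16: emitted by weigh_samples (line 29)
  17: emitted by main (line 51)
  18: emitted by probe_limits (line 40)
  19: emitted by audit_lot (line 34)
  20: emitted by probe_limits (line 42)
  21: emitted by main (line 53)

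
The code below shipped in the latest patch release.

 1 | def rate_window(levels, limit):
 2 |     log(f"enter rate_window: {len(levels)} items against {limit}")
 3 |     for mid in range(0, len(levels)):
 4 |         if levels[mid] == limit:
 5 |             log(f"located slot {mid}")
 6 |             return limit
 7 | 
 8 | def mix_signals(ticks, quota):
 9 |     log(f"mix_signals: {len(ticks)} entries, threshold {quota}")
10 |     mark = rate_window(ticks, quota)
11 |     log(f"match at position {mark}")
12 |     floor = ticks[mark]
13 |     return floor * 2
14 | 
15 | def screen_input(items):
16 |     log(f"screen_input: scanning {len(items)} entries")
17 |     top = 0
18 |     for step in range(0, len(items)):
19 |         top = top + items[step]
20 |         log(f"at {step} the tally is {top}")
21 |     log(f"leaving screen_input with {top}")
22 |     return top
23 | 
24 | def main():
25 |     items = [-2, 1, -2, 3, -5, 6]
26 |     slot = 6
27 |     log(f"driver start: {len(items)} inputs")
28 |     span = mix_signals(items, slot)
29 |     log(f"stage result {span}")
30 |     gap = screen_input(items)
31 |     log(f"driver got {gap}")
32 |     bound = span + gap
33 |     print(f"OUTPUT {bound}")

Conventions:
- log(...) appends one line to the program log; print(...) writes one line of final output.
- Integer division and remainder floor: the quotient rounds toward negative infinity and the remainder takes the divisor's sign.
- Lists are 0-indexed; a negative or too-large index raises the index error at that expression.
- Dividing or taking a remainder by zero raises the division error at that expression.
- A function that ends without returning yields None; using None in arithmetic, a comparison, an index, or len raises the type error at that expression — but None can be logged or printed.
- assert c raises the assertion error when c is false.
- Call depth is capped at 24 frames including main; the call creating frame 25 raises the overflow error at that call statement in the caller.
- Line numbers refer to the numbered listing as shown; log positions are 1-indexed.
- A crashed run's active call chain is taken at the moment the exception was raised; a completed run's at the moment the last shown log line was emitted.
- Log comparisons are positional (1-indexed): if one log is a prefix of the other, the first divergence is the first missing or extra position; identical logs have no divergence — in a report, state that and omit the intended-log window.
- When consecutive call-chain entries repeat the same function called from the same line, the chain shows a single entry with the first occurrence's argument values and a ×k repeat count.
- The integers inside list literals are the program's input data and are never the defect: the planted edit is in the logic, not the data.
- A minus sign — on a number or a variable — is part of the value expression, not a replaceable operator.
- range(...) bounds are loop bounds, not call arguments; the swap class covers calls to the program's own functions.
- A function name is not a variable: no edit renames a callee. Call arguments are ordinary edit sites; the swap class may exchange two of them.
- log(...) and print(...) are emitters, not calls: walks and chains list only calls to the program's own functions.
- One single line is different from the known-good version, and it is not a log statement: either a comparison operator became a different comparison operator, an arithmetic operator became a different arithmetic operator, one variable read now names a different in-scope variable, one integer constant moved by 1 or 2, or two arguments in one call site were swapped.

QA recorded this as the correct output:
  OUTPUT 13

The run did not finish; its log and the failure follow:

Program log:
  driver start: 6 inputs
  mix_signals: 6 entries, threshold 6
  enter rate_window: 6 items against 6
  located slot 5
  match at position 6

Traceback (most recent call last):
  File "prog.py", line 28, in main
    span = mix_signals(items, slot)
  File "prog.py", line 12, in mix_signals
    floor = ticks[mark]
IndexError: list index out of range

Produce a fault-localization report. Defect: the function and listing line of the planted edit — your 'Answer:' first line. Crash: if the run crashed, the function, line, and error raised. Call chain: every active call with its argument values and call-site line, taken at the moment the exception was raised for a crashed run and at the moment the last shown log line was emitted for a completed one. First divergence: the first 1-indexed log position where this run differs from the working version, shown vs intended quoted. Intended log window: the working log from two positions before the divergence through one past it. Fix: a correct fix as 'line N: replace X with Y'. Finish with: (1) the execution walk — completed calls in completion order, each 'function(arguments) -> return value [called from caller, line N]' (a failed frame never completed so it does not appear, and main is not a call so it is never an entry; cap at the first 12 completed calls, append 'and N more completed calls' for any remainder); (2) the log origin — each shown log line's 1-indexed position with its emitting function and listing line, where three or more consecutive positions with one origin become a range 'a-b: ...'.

Answer: the defect is in rate_window at line 6.
The tell: Log line 5 is where behavior first shows: 'match at position 6' appears instead of 'match at position 5'.
Crash: mix_signals, line 12, IndexError.
Call chain: main -> mix_signals([-2, 1, -2, 3, -5, 6], 6) (called at line 28).
First divergence: at position 5 the run shows 'match at position 6' where the working version logs 'match at position 5'.
Intended log window:
  3: enter rate_window: 6 items against 6
  4: located slot 5
  5: match at position 5
  6: stage result 12
Execution walk:
  rate_window([-2, 1, -2, 3, -5, 6], 6) -> 6  [called from mix_signals, line 10]
Log origin:
  1: logged in main at line 27
  2: logged in mix_signals at line 9
  3: logged in rate_window at line 2
  4: logged in rate_window at line 5
  5: logged in mix_signals at line 11
A correct fix: line 6: replace `limit` with `mid`.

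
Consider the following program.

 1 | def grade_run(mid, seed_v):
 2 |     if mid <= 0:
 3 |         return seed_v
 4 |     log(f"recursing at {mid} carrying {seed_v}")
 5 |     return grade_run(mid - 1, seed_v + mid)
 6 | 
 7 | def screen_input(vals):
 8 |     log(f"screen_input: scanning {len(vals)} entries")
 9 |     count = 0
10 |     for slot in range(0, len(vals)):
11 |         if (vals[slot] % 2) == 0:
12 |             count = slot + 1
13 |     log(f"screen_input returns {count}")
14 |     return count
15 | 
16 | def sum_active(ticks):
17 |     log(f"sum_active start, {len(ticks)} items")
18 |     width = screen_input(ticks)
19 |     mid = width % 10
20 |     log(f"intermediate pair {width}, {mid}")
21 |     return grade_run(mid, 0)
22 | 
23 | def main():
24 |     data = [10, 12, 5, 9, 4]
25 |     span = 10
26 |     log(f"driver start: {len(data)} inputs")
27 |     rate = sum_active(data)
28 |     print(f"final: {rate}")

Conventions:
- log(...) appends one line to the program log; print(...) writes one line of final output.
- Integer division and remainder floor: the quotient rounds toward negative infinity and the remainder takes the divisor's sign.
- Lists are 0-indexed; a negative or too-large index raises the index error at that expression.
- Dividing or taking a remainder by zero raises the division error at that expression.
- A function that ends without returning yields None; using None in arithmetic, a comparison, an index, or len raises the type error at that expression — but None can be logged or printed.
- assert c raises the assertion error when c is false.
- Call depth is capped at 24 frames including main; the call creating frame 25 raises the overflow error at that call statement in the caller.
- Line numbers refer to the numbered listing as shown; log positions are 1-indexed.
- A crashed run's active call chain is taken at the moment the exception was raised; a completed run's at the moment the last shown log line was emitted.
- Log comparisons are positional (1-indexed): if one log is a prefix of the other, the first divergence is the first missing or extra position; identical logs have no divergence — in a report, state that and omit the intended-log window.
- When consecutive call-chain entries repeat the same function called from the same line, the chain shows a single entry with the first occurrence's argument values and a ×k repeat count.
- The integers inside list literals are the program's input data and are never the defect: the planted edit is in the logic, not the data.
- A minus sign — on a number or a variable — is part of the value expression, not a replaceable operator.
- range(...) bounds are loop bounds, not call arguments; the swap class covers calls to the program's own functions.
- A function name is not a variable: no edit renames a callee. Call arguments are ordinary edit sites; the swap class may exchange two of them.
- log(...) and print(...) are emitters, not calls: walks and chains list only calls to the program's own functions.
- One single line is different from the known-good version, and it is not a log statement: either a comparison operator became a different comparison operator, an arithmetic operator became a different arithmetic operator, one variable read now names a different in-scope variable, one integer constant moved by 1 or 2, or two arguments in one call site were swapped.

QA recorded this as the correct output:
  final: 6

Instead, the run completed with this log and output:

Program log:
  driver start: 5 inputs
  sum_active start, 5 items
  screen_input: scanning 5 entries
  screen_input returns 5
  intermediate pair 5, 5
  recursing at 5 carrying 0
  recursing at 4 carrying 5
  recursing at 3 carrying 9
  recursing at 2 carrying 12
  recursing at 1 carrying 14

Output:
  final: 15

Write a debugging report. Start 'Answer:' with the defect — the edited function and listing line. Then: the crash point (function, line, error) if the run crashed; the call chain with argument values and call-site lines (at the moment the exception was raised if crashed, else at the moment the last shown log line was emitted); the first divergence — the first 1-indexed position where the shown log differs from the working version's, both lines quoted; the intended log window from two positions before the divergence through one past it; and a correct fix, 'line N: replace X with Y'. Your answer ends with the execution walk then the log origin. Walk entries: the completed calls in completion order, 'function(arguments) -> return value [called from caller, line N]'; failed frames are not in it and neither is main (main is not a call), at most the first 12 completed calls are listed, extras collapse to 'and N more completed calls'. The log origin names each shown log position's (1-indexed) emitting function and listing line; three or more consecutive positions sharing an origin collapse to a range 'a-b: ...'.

Answer: the defect is in screen_input at line 12.
The tell: Position 4 is the first bad log line: 'screen_input returns 5' should read 'screen_input returns 3'.
Call chain: main -> sum_active([10, 12, 5, 9, 4]) (called at line 27) -> grade_run(5, 0) (called at line 21) -> grade_run(4, 5) (called at line 5) ×4.
First divergence: position 4 — shown 'screen_input returns 5', intended 'screen_input returns 3'.
Intended log window:
  2: sum_active start, 5 items
  3: screen_input: scanning 5 entries
  4: screen_input returns 3
  5: intermediate pair 3, 3
Execution walk:
  screen_input([10, 12, 5, 9, 4]) -> 5  [called from sum_active, line 18]
  grade_run(0, 15) -> 15  [called from grade_run, line 5]
  grade_run(1, 14) -> 15  [called from grade_run, line 5]
  grade_run(2, 12) -> 15  [called from grade_run, line 5]
  grade_run(3, 9) -> 15  [called from grade_run, line 5]
  grade_run(4, 5) -> 15  [called from grade_run, line 5]
  grade_run(5, 0) -> 15  [called from sum_active, line 21]
  sum_active([10, 12, 5, 9, 4]) -> 15  [called from main, line 27]
Origin of each log line:
  1: emitted by main (line 26)
  2: emitted by sum_active (line 17)
  3: emitted by screen_input (line 8)
  4: emitted by screen_input (line 13)
  5: emitted by sum_active (line 20)
  6-10: emitted by grade_run (line 4)
A correct fix: line 12: replace `slot` with `count`.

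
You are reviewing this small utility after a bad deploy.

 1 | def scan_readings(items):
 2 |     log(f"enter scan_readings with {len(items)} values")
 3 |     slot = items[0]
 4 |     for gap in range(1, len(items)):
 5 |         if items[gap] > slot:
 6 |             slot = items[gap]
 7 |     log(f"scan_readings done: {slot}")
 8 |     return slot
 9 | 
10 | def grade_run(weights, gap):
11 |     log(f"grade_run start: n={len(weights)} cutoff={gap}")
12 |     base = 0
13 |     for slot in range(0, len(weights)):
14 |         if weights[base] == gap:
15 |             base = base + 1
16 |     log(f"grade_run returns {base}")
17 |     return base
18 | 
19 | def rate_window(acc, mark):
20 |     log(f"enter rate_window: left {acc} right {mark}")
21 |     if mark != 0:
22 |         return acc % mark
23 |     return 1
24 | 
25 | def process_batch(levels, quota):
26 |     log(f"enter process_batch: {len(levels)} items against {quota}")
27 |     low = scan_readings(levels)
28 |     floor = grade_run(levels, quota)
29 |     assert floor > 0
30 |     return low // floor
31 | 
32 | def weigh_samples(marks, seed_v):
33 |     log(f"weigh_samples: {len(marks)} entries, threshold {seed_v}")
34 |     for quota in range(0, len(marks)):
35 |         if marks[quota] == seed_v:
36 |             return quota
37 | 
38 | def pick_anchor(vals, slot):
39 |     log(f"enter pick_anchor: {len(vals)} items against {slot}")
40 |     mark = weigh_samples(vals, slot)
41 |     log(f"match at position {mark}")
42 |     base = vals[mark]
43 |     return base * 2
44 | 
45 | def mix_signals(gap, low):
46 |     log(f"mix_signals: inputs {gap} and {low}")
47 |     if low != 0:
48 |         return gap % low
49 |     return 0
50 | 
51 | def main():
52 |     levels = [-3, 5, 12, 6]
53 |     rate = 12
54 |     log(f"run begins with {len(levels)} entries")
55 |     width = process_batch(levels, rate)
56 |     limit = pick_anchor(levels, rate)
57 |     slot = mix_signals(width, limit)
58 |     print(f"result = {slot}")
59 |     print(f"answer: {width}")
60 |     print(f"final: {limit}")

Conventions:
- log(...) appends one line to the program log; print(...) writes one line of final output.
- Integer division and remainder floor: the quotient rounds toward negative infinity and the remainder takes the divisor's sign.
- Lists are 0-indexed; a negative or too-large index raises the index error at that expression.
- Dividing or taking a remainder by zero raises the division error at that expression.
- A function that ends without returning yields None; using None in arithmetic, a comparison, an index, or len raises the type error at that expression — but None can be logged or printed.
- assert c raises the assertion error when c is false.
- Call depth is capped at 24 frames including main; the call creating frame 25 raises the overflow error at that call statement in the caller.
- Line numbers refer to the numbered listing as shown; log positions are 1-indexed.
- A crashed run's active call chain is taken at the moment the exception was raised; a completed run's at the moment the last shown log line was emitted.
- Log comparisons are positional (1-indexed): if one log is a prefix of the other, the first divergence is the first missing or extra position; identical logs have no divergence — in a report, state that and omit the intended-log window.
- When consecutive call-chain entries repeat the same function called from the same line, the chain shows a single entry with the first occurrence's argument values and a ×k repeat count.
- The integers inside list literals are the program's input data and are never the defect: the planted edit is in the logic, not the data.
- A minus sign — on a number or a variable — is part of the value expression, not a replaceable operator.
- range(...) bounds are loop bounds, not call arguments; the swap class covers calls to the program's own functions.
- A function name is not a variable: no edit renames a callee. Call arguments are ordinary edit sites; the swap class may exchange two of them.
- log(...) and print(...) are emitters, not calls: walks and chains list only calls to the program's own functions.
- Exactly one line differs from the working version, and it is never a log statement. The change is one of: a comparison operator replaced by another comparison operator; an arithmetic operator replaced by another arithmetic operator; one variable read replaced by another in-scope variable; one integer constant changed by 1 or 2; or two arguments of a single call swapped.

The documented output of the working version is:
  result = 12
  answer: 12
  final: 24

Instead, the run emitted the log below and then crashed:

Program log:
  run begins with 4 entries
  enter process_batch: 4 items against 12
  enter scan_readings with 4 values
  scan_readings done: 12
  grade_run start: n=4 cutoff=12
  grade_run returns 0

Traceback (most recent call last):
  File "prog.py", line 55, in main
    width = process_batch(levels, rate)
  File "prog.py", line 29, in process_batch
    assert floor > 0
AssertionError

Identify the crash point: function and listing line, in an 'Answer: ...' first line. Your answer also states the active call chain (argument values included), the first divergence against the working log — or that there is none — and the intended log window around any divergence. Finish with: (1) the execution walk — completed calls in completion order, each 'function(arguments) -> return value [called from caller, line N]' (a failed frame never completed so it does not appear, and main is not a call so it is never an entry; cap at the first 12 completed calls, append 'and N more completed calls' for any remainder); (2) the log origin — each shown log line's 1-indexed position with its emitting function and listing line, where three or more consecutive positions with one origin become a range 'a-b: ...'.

Answer: the error was raised in process_batch, line 29.
The tell: The earliest visible damage is log position 6 — 'grade_run returns 0' rather than the intended 'grade_run returns 1'.
Call chain: main -> process_batch([-3, 5, 12, 6], 12) (called at line 55).
First divergence: position 6 — the shown line 'grade_run returns 0' should read 'grade_run returns 1'.
Intended log window:
  4: scan_readings done: 12
  5: grade_run start: n=4 cutoff=12
  6: grade_run returns 1
  7: enter pick_anchor: 4 items against 12
Execution walk:
  scan_readings([-3, 5, 12, 6]) -> 12  [called from process_batch, line 27]
  grade_run([-3, 5, 12, 6], 12) -> 0  [called from process_batch, line 28]
Origin of each log line:
  1: from main, line 54
  2: from process_batch, line 26
  3: from scan_readings, line 2
  4: from scan_readings, line 7
  5: from grade_run, line 11
  6: from grade_run, line 16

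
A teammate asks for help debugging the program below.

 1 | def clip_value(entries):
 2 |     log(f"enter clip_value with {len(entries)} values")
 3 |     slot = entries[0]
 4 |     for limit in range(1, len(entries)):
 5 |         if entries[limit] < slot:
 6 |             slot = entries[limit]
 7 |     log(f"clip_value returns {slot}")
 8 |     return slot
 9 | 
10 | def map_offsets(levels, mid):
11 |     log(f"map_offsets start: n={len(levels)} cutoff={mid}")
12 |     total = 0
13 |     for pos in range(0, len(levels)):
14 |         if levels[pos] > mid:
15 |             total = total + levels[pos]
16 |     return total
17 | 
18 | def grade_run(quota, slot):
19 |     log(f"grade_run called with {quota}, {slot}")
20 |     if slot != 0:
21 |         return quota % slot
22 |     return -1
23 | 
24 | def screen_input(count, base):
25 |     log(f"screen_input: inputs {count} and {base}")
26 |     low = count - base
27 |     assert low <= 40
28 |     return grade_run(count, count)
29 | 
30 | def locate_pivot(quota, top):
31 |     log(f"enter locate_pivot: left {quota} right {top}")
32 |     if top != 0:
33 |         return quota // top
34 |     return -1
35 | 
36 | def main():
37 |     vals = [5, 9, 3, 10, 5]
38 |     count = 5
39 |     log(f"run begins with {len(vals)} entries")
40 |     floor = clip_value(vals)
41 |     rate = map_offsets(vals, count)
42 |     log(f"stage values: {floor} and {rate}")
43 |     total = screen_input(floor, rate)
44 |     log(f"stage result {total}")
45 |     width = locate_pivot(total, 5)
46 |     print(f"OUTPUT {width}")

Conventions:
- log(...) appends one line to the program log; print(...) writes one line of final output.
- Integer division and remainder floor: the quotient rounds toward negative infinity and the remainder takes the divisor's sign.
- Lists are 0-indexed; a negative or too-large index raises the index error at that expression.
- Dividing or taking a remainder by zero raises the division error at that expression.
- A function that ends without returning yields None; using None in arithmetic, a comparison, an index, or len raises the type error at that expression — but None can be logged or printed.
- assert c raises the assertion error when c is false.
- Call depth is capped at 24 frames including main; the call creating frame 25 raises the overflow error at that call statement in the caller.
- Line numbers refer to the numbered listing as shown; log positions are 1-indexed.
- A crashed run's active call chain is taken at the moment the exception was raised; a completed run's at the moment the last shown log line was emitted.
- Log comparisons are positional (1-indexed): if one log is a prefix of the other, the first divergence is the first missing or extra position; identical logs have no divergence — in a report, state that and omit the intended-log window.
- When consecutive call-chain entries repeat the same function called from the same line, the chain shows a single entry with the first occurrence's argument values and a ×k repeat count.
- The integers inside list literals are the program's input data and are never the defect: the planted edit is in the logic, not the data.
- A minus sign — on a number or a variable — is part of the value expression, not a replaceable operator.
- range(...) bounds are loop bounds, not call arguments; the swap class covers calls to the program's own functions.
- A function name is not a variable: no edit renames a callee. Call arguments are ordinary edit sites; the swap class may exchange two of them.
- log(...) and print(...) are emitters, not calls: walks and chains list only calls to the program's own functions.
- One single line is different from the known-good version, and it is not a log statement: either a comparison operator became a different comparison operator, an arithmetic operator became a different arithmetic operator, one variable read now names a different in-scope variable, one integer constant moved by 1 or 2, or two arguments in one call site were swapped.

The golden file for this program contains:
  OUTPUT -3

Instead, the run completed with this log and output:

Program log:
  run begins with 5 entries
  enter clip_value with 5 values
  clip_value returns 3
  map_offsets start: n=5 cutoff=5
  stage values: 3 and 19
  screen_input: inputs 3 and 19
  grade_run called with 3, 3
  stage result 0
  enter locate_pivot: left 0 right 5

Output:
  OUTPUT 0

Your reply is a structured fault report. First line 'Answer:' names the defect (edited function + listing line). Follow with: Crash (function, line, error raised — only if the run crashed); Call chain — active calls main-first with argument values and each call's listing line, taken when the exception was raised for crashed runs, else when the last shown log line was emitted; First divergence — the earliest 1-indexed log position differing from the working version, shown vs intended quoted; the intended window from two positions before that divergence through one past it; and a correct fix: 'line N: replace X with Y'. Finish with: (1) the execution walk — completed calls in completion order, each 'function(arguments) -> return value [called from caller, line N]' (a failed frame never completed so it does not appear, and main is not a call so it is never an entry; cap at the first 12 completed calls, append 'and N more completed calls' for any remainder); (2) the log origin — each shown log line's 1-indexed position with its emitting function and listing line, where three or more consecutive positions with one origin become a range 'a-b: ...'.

Answer: the defect is in screen_input at line 28.
The tell: Everything matches until log position 7, which reads 'grade_run called with 3, 3' in place of 'grade_run called with 3, -16'.
Call chain: main -> locate_pivot(0, 5) (called at line 45).
First divergence: position 7 — the shown line 'grade_run called with 3, 3' should read 'grade_run called with 3, -16'.
Intended log window:
  5: stage values: 3 and 19
  6: screen_input: inputs 3 and 19
  7: grade_run called with 3, -16
  8: stage result -13
Execution walk:
  clip_value([5, 9, 3, 10, 5]) -> 3  [called from main, line 40]
  map_offsets([5, 9, 3, 10, 5], 5) -> 19  [called from main, line 41]
  grade_run(3, 3) -> 0  [called from screen_input, line 28]
  screen_input(3, 19) -> 0  [called from main, line 43]
  locate_pivot(0, 5) -> 0  [called from main, line 45]
Log origins:
  1 — main, line 39
  2 — clip_value, line 2
  3 — clip_value, line 7
  4 — map_offsets, line 11
  5 — main, line 42
  6 — screen_input, line 25
  7 — grade_run, line 19
  8 — main, line 44
  9 — locate_pivot, line 31
A correct fix: line 28: replace `grade_run(count, count)` with `grade_run(count, low)`.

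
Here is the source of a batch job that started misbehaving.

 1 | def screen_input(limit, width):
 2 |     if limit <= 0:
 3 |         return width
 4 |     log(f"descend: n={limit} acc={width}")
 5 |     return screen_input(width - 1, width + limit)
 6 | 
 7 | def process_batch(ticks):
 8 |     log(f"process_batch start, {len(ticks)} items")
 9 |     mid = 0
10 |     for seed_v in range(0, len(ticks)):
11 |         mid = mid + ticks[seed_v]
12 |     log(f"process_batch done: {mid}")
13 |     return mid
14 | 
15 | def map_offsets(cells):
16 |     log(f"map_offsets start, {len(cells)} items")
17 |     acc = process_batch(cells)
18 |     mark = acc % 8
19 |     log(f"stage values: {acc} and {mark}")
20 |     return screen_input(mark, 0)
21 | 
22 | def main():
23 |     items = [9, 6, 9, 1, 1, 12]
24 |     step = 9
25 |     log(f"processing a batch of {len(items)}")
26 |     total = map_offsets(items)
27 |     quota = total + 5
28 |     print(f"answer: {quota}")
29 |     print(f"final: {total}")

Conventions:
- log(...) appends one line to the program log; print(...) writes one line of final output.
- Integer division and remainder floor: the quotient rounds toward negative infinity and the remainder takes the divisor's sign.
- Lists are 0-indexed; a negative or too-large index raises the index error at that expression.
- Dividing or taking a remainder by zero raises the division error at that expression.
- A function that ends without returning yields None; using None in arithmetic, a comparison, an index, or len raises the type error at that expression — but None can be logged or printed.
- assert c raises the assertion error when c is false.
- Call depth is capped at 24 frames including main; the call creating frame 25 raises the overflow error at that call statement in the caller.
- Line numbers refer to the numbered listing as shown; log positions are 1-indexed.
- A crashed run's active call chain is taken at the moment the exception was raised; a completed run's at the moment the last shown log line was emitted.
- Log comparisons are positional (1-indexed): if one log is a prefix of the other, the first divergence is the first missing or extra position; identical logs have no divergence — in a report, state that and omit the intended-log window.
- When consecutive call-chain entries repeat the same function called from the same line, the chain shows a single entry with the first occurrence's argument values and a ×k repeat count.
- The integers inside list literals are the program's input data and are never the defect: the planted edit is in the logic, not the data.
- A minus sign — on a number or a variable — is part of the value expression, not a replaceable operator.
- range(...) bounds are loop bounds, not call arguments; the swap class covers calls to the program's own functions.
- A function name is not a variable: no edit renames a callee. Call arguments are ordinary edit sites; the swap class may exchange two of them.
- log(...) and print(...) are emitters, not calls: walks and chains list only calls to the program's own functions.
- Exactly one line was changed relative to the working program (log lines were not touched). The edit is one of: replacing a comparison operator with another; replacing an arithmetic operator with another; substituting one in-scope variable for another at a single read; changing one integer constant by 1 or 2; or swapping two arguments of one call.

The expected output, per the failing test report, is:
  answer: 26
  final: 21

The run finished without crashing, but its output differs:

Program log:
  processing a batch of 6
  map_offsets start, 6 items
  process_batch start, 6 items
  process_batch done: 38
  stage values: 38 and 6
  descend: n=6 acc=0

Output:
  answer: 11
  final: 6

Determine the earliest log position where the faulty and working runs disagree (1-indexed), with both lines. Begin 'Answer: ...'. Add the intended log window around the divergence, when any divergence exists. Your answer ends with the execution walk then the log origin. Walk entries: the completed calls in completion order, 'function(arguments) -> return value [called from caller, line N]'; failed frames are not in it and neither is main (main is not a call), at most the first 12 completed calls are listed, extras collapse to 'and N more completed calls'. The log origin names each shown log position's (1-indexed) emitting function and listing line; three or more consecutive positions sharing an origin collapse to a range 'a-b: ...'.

Answer: position 7 — the faulty run's log ends after 6 lines; the working version continues with 'descend: n=5 acc=6'.
Intended log window:
  5: stage values: 38 and 6
  6: descend: n=6 acc=0
  7: descend: n=5 acc=6
  8: descend: n=4 acc=11
Execution walk:
  process_batch([9, 6, 9, 1, 1, 12]) -> 38  [called from map_offsets, line 17]
  screen_input(-1, 6) -> 6  [called from screen_input, line 5]
  screen_input(6, 0) -> 6  [called from map_offsets, line 20]
  map_offsets([9, 6, 9, 1, 1, 12]) -> 6  [called from main, line 26]
Log origin:
  1: from main, line 25
  2: from map_offsets, line 16
  3: from process_batch, line 8
  4: from process_batch, line 12
  5: from map_offsets, line 19
  6: from screen_input, line 4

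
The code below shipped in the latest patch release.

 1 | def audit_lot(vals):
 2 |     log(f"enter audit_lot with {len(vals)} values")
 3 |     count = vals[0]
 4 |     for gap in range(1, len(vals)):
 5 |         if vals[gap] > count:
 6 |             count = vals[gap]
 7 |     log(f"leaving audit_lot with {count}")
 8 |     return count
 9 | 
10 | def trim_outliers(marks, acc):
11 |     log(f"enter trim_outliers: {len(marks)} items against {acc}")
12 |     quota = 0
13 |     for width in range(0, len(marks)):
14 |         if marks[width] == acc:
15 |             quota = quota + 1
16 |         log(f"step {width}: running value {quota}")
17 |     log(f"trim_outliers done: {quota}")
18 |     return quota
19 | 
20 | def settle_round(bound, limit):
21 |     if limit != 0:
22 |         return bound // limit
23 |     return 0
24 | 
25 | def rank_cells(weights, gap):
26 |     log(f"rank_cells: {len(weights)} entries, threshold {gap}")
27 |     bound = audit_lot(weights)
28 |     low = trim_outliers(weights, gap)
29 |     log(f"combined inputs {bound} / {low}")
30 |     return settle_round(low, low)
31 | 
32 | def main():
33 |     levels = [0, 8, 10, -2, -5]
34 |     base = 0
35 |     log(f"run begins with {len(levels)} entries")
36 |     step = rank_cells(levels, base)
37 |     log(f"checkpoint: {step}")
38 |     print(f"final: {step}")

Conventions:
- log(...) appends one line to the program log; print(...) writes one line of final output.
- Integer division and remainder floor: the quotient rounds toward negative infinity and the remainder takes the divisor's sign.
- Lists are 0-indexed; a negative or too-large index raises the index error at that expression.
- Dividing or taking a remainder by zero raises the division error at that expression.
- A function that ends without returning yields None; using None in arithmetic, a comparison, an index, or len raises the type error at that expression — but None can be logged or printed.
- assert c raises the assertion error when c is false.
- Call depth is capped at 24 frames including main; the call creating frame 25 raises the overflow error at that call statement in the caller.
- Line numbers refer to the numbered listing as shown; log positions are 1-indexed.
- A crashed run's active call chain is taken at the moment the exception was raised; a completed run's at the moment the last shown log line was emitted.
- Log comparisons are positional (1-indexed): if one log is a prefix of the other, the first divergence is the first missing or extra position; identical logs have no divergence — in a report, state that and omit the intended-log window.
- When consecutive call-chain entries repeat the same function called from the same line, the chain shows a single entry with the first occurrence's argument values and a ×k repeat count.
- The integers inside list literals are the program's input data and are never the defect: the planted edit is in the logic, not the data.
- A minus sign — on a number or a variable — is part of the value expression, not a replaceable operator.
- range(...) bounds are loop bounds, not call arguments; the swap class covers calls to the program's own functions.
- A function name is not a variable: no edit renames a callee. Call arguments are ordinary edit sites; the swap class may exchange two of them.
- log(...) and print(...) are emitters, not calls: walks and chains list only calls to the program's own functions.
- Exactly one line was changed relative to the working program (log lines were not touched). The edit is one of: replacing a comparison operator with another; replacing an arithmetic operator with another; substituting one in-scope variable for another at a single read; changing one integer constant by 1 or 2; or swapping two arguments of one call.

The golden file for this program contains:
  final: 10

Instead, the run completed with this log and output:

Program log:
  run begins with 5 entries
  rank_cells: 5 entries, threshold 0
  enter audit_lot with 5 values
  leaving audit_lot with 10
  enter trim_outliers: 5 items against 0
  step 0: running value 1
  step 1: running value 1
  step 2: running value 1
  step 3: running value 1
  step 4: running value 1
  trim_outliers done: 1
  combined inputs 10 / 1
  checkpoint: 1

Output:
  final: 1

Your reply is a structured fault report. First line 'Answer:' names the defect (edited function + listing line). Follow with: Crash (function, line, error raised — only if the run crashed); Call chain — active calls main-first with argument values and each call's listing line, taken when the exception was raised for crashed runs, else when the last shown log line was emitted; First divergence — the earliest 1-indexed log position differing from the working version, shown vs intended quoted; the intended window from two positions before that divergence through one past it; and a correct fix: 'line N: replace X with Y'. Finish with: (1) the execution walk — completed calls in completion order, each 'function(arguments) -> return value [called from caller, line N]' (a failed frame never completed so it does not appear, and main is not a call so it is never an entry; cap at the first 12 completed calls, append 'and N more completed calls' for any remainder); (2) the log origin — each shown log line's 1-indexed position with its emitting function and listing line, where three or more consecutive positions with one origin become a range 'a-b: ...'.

Answer: the defect is in rank_cells at line 30.
The tell: Everything matches until log position 13, which reads 'checkpoint: 1' in place of 'checkpoint: 10'.
Call chain: main.
First divergence: at position 13 the run shows 'checkpoint: 1' where the working version logs 'checkpoint: 10'.
Intended log window:
  11: trim_outliers done: 1
  12: combined inputs 10 / 1
  13: checkpoint: 10
Execution walk:
  audit_lot([0, 8, 10, -2, -5]) -> 10  [called from rank_cells, line 27]
  trim_outliers([0, 8, 10, -2, -5], 0) -> 1  [called from rank_cells, line 28]
  settle_round(1, 1) -> 1  [called from rank_cells, line 30]
  rank_cells([0, 8, 10, -2, -5], 0) -> 1  [called from main, line 36]
Log origins:
  1 — main, line 35
  2 — rank_cells, line 26
  3 — audit_lot, line 2
  4 — audit_lot, line 7
  5 — trim_outliers, line 11
  6-10 — trim_outliers, line 16
  11 — trim_outliers, line 17
  12 — rank_cells, line 29
  13 — main, line 37
A correct fix: line 30: replace `settle_round(low, low)` with `settle_round(bound, low)`.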